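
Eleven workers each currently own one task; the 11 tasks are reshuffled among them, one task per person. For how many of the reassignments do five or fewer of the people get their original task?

39893116

# with exactly i fixed is C(11,i)·!(11-i); sum over i=0..5:
  i=0: C(11,0)·!11 = 1·14684570 = 14684570
  i=1: C(11,1)·!10 = 11·1334961 = 14684571
  i=2: C(11,2)·!9 = 55·133496 = 7342280
  i=3: C(11,3)·!8 = 165·14833 = 2447445
  i=4: C(11,4)·!7 = 330·1854 = 611820
  i=5: C(11,5)·!6 = 462·265 = 122430
Total = 39893116.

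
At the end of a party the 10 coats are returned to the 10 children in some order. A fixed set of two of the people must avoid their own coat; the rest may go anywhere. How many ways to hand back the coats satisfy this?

2943360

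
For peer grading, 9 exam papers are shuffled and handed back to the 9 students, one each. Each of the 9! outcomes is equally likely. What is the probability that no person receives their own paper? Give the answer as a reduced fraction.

Favorable outcomes: !9 = 133496.
Total outcomes: 9! = 362880.
Probability = 133496/362880 = 16687/45360.

16687/45360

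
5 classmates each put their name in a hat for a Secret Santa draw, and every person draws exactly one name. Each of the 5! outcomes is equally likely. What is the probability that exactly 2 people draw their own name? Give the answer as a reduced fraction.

1/6

Favorable outcomes: C(5,2)·!3 = 10·2 = 20.
Total outcomes: 5! = 120.
Probability = 20/120 = 1/6.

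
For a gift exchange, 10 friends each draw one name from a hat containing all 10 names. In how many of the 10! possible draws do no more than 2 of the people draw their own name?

3337406

Sum C(10,i)·!(10-i) for i = 0..2:
  i=0: C(10,0)·!10 = 1·1334961 = 1334961
  i=1: C(10,1)·!9 = 10·133496 = 1334960
  i=2: C(10,2)·!8 = 45·14833 = 667485
Total = 3337406.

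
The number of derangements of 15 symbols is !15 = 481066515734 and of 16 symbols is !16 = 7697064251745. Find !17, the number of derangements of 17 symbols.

130850092279664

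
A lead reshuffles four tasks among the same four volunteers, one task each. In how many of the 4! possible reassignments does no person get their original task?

9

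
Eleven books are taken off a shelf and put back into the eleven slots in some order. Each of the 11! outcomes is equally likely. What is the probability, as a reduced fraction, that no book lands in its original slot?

1468457/3991680

Favorable outcomes: !11 = 14684570.
Total outcomes: 11! = 39916800.
Probability = 14684570/39916800 = 1468457/3991680.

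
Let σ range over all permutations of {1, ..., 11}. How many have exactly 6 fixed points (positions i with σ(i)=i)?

20328

Pick the 6 fixed positions: C(11,6) = 462 ways.
The other 5 form a derangement: !5 = 44.
Total: 462 × 44 = 20328.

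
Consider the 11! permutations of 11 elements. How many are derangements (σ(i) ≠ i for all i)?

14684570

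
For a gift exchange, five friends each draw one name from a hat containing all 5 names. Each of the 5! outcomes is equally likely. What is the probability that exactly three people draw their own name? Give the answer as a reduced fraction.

1/12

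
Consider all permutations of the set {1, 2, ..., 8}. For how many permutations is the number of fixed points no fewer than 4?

Sum C(8,i)·!(8-i) for i = 4..8:
  i=4: C(8,4)·!4 = 70·9 = 630
  i=5: C(8,5)·!3 = 56·2 = 112
  i=6: C(8,6)·!2 = 28·1 = 28
  i=7: C(8,7)·!1 = 8·0 = 0
  i=8: C(8,8)·!0 = 1·1 = 1
Total = 771.

771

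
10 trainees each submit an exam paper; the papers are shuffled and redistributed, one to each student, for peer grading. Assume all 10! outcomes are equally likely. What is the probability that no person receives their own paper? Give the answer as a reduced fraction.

16481/44800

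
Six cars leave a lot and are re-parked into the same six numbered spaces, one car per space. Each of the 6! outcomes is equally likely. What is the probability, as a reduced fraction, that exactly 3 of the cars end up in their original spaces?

1/18

Favorable outcomes: C(6,3)·!3 = 20·2 = 40.
Total outcomes: 6! = 720.
Probability = 40/720 = 1/18.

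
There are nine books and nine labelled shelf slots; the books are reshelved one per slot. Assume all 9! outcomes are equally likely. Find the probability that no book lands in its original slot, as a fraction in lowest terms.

Favorable outcomes: !9 = 133496.
Total outcomes: 9! = 362880.
Probability = 133496/362880 = 16687/45360.

16687/45360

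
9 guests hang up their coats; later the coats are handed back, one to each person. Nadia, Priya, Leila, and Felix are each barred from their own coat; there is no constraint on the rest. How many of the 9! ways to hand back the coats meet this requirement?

229080

Let A_j be the event that the j-th constrained one is fixed. By inclusion-exclusion over the 4 events:
Σ_{j=0}^{4} (-1)^j C(4,j)(9-j)!
= C(4,0)·9! - C(4,1)·8! + C(4,2)·7! - C(4,3)·6! + C(4,4)·5!
= 362880 - 161280 + 30240 - 2880 + 120
= 229080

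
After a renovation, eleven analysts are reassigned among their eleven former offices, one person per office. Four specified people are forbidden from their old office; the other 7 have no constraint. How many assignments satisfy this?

27422640

Inclusion-exclusion on the 4 forbidden self-matches:
Σ_{j=0}^{4} (-1)^j C(4,j)(11-j)!
= C(4,0)·11! - C(4,1)·10! + C(4,2)·9! - C(4,3)·8! + C(4,4)·7!
= 39916800 - 14515200 + 2177280 - 161280 + 5040
= 27422640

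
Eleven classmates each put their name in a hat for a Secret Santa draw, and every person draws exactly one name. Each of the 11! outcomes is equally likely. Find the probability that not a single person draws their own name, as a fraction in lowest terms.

1468457/3991680

Favorable outcomes: !11 = 14684570.
Total outcomes: 11! = 39916800.
Probability = 14684570/39916800 = 1468457/3991680.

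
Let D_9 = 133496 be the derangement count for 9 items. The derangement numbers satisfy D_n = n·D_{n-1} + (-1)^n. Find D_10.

1334961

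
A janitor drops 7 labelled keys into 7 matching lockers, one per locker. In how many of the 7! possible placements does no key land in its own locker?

The subfactorial !7 = [7!/e] (nearest integer).
7! = 5040, and 5040/e ≈ 1854.11, so !7 = 1854.

1854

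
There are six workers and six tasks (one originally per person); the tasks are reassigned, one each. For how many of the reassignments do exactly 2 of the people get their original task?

Choose which 2 of the 6 are fixed: C(6,2) = 15.
The other 4 form a derangement: !4 = 9.
Total: 15 × 9 = 135.

135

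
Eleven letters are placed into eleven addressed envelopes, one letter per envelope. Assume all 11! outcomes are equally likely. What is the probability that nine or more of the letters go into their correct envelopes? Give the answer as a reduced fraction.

1/712800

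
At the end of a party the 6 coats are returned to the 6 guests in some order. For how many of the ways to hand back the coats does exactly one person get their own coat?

264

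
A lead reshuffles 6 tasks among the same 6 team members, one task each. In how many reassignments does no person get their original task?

The subfactorial !6 = [6!/e] (nearest integer).
6! = 720, and 720/e ≈ 264.87, so !6 = 265.

265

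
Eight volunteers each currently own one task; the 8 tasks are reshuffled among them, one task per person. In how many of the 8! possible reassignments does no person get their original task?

14833

The subfactorial !8 = [8!/e] (nearest integer).
8! = 40320, and 40320/e ≈ 14832.90, so !8 = 14833.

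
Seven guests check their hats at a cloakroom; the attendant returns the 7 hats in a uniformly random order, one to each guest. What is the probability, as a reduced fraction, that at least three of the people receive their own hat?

Favorable outcomes: Σ_{i≥3} C(7,i)·!(7-i) = 35·9 + 35·2 + 21·1 + 7·0 + 1·1 = 407.
Total outcomes: 7! = 5040.
Probability = 407/5040 = 407/5040.

407/5040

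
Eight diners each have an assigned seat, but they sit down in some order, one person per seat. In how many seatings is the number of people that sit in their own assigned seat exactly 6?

28

Choose which 6 of the 8 are fixed: C(8,6) = 28.
The other 2 form a derangement: !2 = 1.
Total: 28 × 1 = 28.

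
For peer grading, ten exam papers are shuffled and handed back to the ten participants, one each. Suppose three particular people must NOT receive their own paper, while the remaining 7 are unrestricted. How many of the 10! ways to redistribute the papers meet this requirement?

Let A_j be the event that the j-th constrained one is fixed. By inclusion-exclusion over the 3 events:
Σ_{j=0}^{3} (-1)^j C(3,j)(10-j)!
= C(3,0)·10! - C(3,1)·9! + C(3,2)·8! - C(3,3)·7!
= 3628800 - 1088640 + 120960 - 5040
= 2656080

2656080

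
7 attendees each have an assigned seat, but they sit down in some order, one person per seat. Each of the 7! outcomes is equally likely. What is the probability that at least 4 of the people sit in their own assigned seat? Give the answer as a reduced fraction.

Favorable outcomes: Σ_{i≥4} C(7,i)·!(7-i) = 35·2 + 21·1 + 7·0 + 1·1 = 92.
Total outcomes: 7! = 5040.
Probability = 92/5040 = 23/1260.

23/1260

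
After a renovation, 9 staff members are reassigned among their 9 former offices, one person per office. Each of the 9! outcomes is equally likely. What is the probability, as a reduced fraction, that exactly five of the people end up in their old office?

1/320

Favorable outcomes: C(9,5)·!4 = 126·9 = 1134.
Total outcomes: 9! = 362880.
Probability = 1134/362880 = 1/320.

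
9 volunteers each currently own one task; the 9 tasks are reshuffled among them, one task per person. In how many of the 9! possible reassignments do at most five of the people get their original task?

Sum C(9,i)·!(9-i) for i = 0..5:
  i=0: C(9,0)·!9 = 1·133496 = 133496
  i=1: C(9,1)·!8 = 9·14833 = 133497
  i=2: C(9,2)·!7 = 36·1854 = 66744
  i=3: C(9,3)·!6 = 84·265 = 22260
  i=4: C(9,4)·!5 = 126·44 = 5544
  i=5: C(9,5)·!4 = 126·9 = 1134
Total = 362675.

362675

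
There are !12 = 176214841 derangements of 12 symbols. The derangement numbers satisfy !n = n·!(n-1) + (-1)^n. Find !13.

!13 = 13·176214841 - 1 = 2290792932.

2290792932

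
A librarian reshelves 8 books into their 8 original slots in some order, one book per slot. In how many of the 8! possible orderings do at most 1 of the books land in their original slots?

Sum C(8,i)·!(8-i) for i = 0..1:
  i=0: C(8,0)·!8 = 1·14833 = 14833
  i=1: C(8,1)·!7 = 8·1854 = 14832
Total = 29665.

29665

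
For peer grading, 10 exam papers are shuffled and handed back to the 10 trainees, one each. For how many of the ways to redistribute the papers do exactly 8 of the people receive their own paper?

Choose which 8 of the 10 are fixed: C(10,8) = 45.
The remaining 2 must be deranged: !2 = 1.
Total: 45 × 1 = 45.

45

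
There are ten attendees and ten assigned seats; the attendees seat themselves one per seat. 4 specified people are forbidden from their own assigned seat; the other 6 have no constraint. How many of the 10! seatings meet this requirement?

2399760

Let A_j be the event that the j-th constrained one is fixed. By inclusion-exclusion over the 4 events:
Σ_{j=0}^{4} (-1)^j C(4,j)(10-j)!
= C(4,0)·10! - C(4,1)·9! + C(4,2)·8! - C(4,3)·7! + C(4,4)·6!
= 3628800 - 1451520 + 241920 - 20160 + 720
= 2399760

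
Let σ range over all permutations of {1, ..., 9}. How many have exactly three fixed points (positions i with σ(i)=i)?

22260

Choose which 3 of the 9 are fixed: C(9,3) = 84.
The remaining 6 must be deranged: !6 = 265.
Total: 84 × 265 = 22260.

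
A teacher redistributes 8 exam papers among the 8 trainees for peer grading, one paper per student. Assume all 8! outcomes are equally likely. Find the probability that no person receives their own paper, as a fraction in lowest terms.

Favorable outcomes: !8 = 14833.
Total outcomes: 8! = 40320.
Probability = 14833/40320 = 2119/5760.

2119/5760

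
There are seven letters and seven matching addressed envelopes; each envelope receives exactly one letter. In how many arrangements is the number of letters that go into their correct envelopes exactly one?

1855

Pick the single fixed position: C(7,1) = 7 ways.
The remaining 6 must be deranged: !6 = 265.
Total: 7 × 265 = 1855.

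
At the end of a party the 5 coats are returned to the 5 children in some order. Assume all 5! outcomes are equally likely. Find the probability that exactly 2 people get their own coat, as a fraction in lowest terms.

1/6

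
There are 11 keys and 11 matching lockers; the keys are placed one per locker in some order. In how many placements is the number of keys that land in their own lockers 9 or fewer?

39916799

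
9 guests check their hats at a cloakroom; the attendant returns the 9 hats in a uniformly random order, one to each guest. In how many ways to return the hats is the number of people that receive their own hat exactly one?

133497

Choose which one of the 9 is fixed: C(9,1) = 9.
The remaining 8 must be deranged: !8 = 14833.
Total: 9 × 14833 = 133497.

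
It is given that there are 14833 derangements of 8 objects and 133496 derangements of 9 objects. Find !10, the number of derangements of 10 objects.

!10 = (10-1)·(!9 + !8) = 9·(133496 + 14833) = 9·148329 = 1334961.

1334961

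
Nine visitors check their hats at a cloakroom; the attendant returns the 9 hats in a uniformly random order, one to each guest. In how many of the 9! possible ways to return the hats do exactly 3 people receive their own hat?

22260

Pick the 3 fixed positions: C(9,3) = 84 ways.
The other 6 form a derangement: !6 = 265.
Total: 84 × 265 = 22260.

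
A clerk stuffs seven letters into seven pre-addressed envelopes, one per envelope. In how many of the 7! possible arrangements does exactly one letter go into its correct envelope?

1855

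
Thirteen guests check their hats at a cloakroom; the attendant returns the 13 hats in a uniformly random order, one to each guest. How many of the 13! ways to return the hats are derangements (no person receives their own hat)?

Use !n = n·!(n-1) + (-1)^n.
!13 = 13·176214841 - 1 = 2290792932

2290792932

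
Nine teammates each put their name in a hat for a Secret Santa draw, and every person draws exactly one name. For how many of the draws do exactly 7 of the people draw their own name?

Choose which 7 of the 9 are fixed: C(9,7) = 36.
The remaining 2 must be deranged: !2 = 1.
Total: 36 × 1 = 36.

36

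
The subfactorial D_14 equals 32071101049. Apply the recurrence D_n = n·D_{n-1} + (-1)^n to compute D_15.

D_15 = 15·32071101049 - 1 = 481066515734.

481066515734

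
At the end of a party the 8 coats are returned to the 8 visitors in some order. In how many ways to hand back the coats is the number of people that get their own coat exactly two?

7420

Pick the 2 fixed positions: C(8,2) = 28 ways.
The remaining 6 must be deranged: !6 = 265.
Total: 28 × 265 = 7420.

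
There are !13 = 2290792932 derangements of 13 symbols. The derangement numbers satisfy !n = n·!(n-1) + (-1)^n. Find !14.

!14 = 14·2290792932 + 1 = 32071101049.

32071101049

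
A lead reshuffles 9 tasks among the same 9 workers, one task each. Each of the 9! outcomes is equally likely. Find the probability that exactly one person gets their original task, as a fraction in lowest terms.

Favorable outcomes: C(9,1)·!8 = 9·14833 = 133497.
Total outcomes: 9! = 362880.
Probability = 133497/362880 = 2119/5760.

2119/5760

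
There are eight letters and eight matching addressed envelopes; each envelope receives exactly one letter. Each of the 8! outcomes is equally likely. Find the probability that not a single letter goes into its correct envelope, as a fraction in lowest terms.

2119/5760

Favorable outcomes: !8 = 14833.
Total outcomes: 8! = 40320.
Probability = 14833/40320 = 2119/5760.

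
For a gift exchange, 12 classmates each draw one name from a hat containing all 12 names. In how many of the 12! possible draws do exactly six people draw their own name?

244860

Choose which 6 of the 12 are fixed: C(12,6) = 924.
The other 6 form a derangement: !6 = 265.
Total: 924 × 265 = 244860.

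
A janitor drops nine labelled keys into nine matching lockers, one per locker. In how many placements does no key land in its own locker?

133496

Recurrence: !9 = 9·!8 + (-1)^9.
!9 = 9·14833 - 1 = 133496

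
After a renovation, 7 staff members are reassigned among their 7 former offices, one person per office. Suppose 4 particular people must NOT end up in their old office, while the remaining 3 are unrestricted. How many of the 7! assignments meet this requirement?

Inclusion-exclusion on the 4 forbidden self-matches:
Σ_{j=0}^{4} (-1)^j C(4,j)(7-j)!
= C(4,0)·7! - C(4,1)·6! + C(4,2)·5! - C(4,3)·4! + C(4,4)·3!
= 5040 - 2880 + 720 - 96 + 6
= 2790

2790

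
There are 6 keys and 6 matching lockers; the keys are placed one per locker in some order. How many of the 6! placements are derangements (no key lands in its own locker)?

265

By inclusion-exclusion, !6 = Σ (-1)^k · 6!/k! for k=0..6
= 6! - 6!/1! + 6!/2! - 6!/3! + 6!/4! - 6!/5! + 6!/6!
= 720 - 720 + 360 - 120 + 30 - 6 + 1
= 265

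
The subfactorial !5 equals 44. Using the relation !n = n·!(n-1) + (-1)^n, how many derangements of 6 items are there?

!6 = 6·44 + 1 = 265.

265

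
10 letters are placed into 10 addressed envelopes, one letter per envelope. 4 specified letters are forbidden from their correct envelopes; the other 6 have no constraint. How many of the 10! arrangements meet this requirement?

2399760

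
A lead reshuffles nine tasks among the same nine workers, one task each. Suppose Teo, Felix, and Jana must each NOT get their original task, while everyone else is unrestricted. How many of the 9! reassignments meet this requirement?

Inclusion-exclusion on the 3 forbidden self-matches:
Σ_{j=0}^{3} (-1)^j C(3,j)(9-j)!
= C(3,0)·9! - C(3,1)·8! + C(3,2)·7! - C(3,3)·6!
= 362880 - 120960 + 15120 - 720
= 256320

256320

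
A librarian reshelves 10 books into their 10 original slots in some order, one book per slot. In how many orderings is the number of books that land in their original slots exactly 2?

667485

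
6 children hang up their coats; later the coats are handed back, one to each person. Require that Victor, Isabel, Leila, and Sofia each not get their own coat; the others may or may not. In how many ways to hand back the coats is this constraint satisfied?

Inclusion-exclusion on the 4 forbidden self-matches:
Σ_{j=0}^{4} (-1)^j C(4,j)(6-j)!
= C(4,0)·6! - C(4,1)·5! + C(4,2)·4! - C(4,3)·3! + C(4,4)·2!
= 720 - 480 + 144 - 24 + 2
= 362

362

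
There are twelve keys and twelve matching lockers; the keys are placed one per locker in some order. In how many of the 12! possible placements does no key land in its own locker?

176214841

!12 = 12! · Σ_{k=0}^{12} (-1)^k/k!
= 12! - 12!/1! + 12!/2! - 12!/3! + 12!/4! - 12!/5! + 12!/6! - 12!/7! + 12!/8! - 12!/9! + 12!/10! - 12!/11! + 12!/12!
= 479001600 - 479001600 + 239500800 - 79833600 + 19958400 - 3991680 + 665280 - 95040 + 11880 - 1320 + 132 - 12 + 1
= 176214841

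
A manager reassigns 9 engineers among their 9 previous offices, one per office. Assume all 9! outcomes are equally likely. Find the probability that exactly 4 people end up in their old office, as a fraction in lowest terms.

11/720

Favorable outcomes: C(9,4)·!5 = 126·44 = 5544.
Total outcomes: 9! = 362880.
Probability = 5544/362880 = 11/720.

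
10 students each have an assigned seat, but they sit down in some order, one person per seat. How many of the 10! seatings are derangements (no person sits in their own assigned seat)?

1334961

Recurrence: !10 = 10·!9 + (-1)^10.
!10 = 10·133496 + 1 = 1334961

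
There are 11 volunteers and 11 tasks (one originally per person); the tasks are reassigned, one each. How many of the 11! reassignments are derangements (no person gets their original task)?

14684570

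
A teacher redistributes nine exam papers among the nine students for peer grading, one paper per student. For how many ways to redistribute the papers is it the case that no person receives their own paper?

133496

The number of derangements of 9 is !9 = Σ_{k=0}^{9} (-1)^k·9!/k!
= 9! - 9!/1! + 9!/2! - 9!/3! + 9!/4! - 9!/5! + 9!/6! - 9!/7! + 9!/8! - 9!/9!
= 362880 - 362880 + 181440 - 60480 + 15120 - 3024 + 504 - 72 + 9 - 1
= 133496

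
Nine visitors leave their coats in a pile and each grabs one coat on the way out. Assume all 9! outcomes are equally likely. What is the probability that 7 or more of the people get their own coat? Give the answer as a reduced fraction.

Favorable outcomes: Σ_{i≥7} C(9,i)·!(9-i) = 36·1 + 9·0 + 1·1 = 37.
Total outcomes: 9! = 362880.
Probability = 37/362880 = 37/362880.

37/362880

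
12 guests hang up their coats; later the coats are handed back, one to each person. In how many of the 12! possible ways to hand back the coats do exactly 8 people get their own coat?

Pick the 8 fixed positions: C(12,8) = 495 ways.
The other 4 form a derangement: !4 = 9.
Total: 495 × 9 = 4455.

4455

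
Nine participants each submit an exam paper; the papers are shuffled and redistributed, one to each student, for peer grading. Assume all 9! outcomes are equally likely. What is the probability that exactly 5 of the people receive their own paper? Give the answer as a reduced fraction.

Favorable outcomes: C(9,5)·!4 = 126·9 = 1134.
Total outcomes: 9! = 362880.
Probability = 1134/362880 = 1/320.

1/320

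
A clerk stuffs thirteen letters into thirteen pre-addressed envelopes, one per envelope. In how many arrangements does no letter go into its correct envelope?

2290792932

By inclusion-exclusion, !13 = Σ (-1)^k · 13!/k! for k=0..13
= 13! - 13!/1! + 13!/2! - 13!/3! + 13!/4! - 13!/5! + 13!/6! - 13!/7! + 13!/8! - 13!/9! + 13!/10! - 13!/11! + 13!/12! - 13!/13!
= 6227020800 - 6227020800 + 3113510400 - 1037836800 + 259459200 - 51891840 + 8648640 - 1235520 + 154440 - 17160 + 1716 - 156 + 13 - 1
= 2290792932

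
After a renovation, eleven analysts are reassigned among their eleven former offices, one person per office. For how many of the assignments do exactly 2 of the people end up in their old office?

Pick the 2 fixed positions: C(11,2) = 55 ways.
The other 9 form a derangement: !9 = 133496.
Total: 55 × 133496 = 7342280.

7342280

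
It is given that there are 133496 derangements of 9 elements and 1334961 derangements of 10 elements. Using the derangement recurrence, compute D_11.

D_11 = (11-1)·(D_10 + D_9) = 10·(1334961 + 133496) = 10·1468457 = 14684570.

14684570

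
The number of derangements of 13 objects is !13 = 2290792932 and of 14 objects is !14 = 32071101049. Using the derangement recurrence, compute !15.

!15 = (15-1)·(!14 + !13) = 14·(32071101049 + 2290792932) = 14·34361893981 = 481066515734.

481066515734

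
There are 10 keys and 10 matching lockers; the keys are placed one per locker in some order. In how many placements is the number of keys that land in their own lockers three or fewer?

3559886

Sum C(10,i)·!(10-i) for i = 0..3:
  i=0: C(10,0)·!10 = 1·1334961 = 1334961
  i=1: C(10,1)·!9 = 10·133496 = 1334960
  i=2: C(10,2)·!8 = 45·14833 = 667485
  i=3: C(10,3)·!7 = 120·1854 = 222480
Total = 3559886.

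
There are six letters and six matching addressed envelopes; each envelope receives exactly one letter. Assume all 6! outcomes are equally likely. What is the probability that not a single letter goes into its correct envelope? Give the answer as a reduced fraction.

Favorable outcomes: !6 = 265.
Total outcomes: 6! = 720.
Probability = 265/720 = 53/144.

53/144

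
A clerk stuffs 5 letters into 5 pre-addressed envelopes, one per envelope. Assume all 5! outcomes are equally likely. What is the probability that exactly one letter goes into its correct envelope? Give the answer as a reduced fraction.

3/8

Favorable outcomes: C(5,1)·!4 = 5·9 = 45.
Total outcomes: 5! = 120.
Probability = 45/120 = 3/8.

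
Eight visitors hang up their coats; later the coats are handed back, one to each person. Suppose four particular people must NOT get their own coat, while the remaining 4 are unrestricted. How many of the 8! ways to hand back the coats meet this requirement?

24024

Inclusion-exclusion on the 4 forbidden self-matches:
Σ_{j=0}^{4} (-1)^j C(4,j)(8-j)!
= C(4,0)·8! - C(4,1)·7! + C(4,2)·6! - C(4,3)·5! + C(4,4)·4!
= 40320 - 20160 + 4320 - 480 + 24
= 24024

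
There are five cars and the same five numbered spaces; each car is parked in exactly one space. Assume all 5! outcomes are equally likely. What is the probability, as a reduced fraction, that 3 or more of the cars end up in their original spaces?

Favorable outcomes: Σ_{i≥3} C(5,i)·!(5-i) = 10·1 + 5·0 + 1·1 = 11.
Total outcomes: 5! = 120.
Probability = 11/120 = 11/120.

11/120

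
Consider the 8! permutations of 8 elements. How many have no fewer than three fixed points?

3235

# with exactly i fixed is C(8,i)·!(8-i); sum over i=3..8:
  i=3: C(8,3)·!5 = 56·44 = 2464
  i=4: C(8,4)·!4 = 70·9 = 630
  i=5: C(8,5)·!3 = 56·2 = 112
  i=6: C(8,6)·!2 = 28·1 = 28
  i=7: C(8,7)·!1 = 8·0 = 0
  i=8: C(8,8)·!0 = 1·1 = 1
Total = 3235.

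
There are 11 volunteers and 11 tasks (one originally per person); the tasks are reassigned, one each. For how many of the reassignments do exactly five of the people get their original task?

Pick the 5 fixed positions: C(11,5) = 462 ways.
The other 6 form a derangement: !6 = 265.
Total: 462 × 265 = 122430.

122430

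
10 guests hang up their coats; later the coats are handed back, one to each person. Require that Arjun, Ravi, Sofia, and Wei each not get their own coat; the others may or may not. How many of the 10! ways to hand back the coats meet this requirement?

2399760

Inclusion-exclusion on the 4 forbidden self-matches:
Σ_{j=0}^{4} (-1)^j C(4,j)(10-j)!
= C(4,0)·10! - C(4,1)·9! + C(4,2)·8! - C(4,3)·7! + C(4,4)·6!
= 3628800 - 1451520 + 241920 - 20160 + 720
= 2399760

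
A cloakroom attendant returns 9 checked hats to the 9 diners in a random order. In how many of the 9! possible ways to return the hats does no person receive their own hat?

133496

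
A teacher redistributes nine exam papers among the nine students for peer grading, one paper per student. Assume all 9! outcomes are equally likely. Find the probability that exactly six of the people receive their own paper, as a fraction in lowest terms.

1/2160

Favorable outcomes: C(9,6)·!3 = 84·2 = 168.
Total outcomes: 9! = 362880.
Probability = 168/362880 = 1/2160.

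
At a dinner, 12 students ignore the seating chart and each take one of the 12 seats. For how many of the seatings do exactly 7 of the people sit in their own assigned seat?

34848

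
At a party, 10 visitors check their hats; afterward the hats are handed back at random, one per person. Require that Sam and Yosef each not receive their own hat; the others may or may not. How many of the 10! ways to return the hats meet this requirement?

2943360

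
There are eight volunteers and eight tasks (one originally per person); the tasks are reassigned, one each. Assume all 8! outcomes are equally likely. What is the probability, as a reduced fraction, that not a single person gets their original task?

2119/5760

Favorable outcomes: !8 = 14833.
Total outcomes: 8! = 40320.
Probability = 14833/40320 = 2119/5760.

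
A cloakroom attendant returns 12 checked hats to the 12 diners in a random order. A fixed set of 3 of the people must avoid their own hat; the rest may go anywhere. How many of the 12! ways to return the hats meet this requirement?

369774720

Let A_j be the event that the j-th constrained one is fixed. By inclusion-exclusion over the 3 events:
Σ_{j=0}^{3} (-1)^j C(3,j)(12-j)!
= C(3,0)·12! - C(3,1)·11! + C(3,2)·10! - C(3,3)·9!
= 479001600 - 119750400 + 10886400 - 362880
= 369774720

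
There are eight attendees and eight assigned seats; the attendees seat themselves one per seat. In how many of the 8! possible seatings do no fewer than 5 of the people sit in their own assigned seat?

# with exactly i fixed is C(8,i)·!(8-i); sum over i=5..8:
  i=5: C(8,5)·!3 = 56·2 = 112
  i=6: C(8,6)·!2 = 28·1 = 28
  i=7: C(8,7)·!1 = 8·0 = 0
  i=8: C(8,8)·!0 = 1·1 = 1
Total = 141.

141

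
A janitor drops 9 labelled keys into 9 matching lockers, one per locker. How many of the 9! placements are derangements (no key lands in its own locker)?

133496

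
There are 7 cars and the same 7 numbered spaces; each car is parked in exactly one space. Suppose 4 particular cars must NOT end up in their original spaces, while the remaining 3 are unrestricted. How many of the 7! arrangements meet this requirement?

Inclusion-exclusion on the 4 forbidden self-matches:
Σ_{j=0}^{4} (-1)^j C(4,j)(7-j)!
= C(4,0)·7! - C(4,1)·6! + C(4,2)·5! - C(4,3)·4! + C(4,4)·3!
= 5040 - 2880 + 720 - 96 + 6
= 2790

2790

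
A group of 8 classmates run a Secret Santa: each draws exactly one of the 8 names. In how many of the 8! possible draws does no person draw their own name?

14833

The subfactorial !8 = [8!/e] (nearest integer).
8! = 40320, and 40320/e ≈ 14832.90, so !8 = 14833.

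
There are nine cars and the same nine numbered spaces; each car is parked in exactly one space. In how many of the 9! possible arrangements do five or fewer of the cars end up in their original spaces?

362675

# with exactly i fixed is C(9,i)·!(9-i); sum over i=0..5:
  i=0: C(9,0)·!9 = 1·133496 = 133496
  i=1: C(9,1)·!8 = 9·14833 = 133497
  i=2: C(9,2)·!7 = 36·1854 = 66744
  i=3: C(9,3)·!6 = 84·265 = 22260
  i=4: C(9,4)·!5 = 126·44 = 5544
  i=5: C(9,5)·!4 = 126·9 = 1134
Total = 362675.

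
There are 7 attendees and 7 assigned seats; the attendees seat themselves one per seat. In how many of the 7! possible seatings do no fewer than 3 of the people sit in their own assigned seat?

407

# with exactly i fixed is C(7,i)·!(7-i); sum over i=3..7:
  i=3: C(7,3)·!4 = 35·9 = 315
  i=4: C(7,4)·!3 = 35·2 = 70
  i=5: C(7,5)·!2 = 21·1 = 21
  i=6: C(7,6)·!1 = 7·0 = 0
  i=7: C(7,7)·!0 = 1·1 = 1
Total = 407.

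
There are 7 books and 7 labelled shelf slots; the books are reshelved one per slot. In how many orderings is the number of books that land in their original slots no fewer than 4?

92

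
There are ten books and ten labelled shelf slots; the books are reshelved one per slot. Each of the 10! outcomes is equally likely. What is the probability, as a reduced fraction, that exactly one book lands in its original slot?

16687/45360

Favorable outcomes: C(10,1)·!9 = 10·133496 = 1334960.
Total outcomes: 10! = 3628800.
Probability = 1334960/3628800 = 16687/45360.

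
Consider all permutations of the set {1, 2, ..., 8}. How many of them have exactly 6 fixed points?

28

Choose which 6 of the 8 are fixed: C(8,6) = 28.
The remaining 2 must be deranged: !2 = 1.
Total: 28 × 1 = 28.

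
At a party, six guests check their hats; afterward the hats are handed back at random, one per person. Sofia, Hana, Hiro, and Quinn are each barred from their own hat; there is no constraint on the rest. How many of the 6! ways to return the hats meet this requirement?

362

Let A_j be the event that the j-th constrained one is fixed. By inclusion-exclusion over the 4 events:
Σ_{j=0}^{4} (-1)^j C(4,j)(6-j)!
= C(4,0)·6! - C(4,1)·5! + C(4,2)·4! - C(4,3)·3! + C(4,4)·2!
= 720 - 480 + 144 - 24 + 2
= 362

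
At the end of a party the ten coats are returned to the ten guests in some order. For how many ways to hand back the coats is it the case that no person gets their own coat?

1334961

!10 = 10! · Σ_{k=0}^{10} (-1)^k/k!
= 10! - 10!/1! + 10!/2! - 10!/3! + 10!/4! - 10!/5! + 10!/6! - 10!/7! + 10!/8! - 10!/9! + 10!/10!
= 3628800 - 3628800 + 1814400 - 604800 + 151200 - 30240 + 5040 - 720 + 90 - 10 + 1
= 1334961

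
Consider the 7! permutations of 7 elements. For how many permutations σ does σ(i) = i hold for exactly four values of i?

70

Pick the 4 fixed positions: C(7,4) = 35 ways.
The other 3 form a derangement: !3 = 2.
Total: 35 × 2 = 70.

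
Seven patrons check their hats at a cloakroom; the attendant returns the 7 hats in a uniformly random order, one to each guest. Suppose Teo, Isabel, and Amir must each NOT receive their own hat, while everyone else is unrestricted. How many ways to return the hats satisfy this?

Inclusion-exclusion on the 3 forbidden self-matches:
Σ_{j=0}^{3} (-1)^j C(3,j)(7-j)!
= C(3,0)·7! - C(3,1)·6! + C(3,2)·5! - C(3,3)·4!
= 5040 - 2160 + 360 - 24
= 3216

3216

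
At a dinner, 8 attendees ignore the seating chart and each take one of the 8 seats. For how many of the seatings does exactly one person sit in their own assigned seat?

14832

Choose which one of the 8 is fixed: C(8,1) = 8.
The remaining 7 must be deranged: !7 = 1854.
Total: 8 × 1854 = 14832.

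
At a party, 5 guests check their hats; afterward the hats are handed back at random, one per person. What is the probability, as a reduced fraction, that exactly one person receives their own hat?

Favorable outcomes: C(5,1)·!4 = 5·9 = 45.
Total outcomes: 5! = 120.
Probability = 45/120 = 3/8.

3/8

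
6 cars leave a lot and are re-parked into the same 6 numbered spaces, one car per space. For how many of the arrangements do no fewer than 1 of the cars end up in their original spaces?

455

# with exactly i fixed is C(6,i)·!(6-i); sum over i=1..6:
  i=1: C(6,1)·!5 = 6·44 = 264
  i=2: C(6,2)·!4 = 15·9 = 135
  i=3: C(6,3)·!3 = 20·2 = 40
  i=4: C(6,4)·!2 = 15·1 = 15
  i=5: C(6,5)·!1 = 6·0 = 0
  i=6: C(6,6)·!0 = 1·1 = 1
Total = 455.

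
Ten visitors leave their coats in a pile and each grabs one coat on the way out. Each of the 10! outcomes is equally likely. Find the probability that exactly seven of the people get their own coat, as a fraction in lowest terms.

1/15120

Favorable outcomes: C(10,7)·!3 = 120·2 = 240.
Total outcomes: 10! = 3628800.
Probability = 240/3628800 = 1/15120.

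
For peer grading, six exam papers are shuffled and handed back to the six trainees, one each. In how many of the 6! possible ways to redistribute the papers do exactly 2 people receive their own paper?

135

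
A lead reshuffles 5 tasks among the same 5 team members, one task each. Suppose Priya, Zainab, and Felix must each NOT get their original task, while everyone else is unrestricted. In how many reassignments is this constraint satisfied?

64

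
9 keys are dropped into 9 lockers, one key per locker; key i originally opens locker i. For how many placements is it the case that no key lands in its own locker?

By inclusion-exclusion, !9 = Σ (-1)^k · 9!/k! for k=0..9
= 9! - 9!/1! + 9!/2! - 9!/3! + 9!/4! - 9!/5! + 9!/6! - 9!/7! + 9!/8! - 9!/9!
= 362880 - 362880 + 181440 - 60480 + 15120 - 3024 + 504 - 72 + 9 - 1
= 133496

133496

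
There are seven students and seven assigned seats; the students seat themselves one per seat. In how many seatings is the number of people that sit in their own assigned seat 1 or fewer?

3709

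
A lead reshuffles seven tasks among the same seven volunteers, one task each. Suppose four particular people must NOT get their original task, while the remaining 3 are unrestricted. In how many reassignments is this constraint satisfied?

2790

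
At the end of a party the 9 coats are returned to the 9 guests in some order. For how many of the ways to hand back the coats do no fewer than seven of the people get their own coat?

# with exactly i fixed is C(9,i)·!(9-i); sum over i=7..9:
  i=7: C(9,7)·!2 = 36·1 = 36
  i=8: C(9,8)·!1 = 9·0 = 0
  i=9: C(9,9)·!0 = 1·1 = 1
Total = 37.

37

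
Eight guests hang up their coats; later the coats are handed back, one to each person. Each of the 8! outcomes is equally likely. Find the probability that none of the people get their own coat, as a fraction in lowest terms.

2119/5760

Favorable outcomes: !8 = 14833.
Total outcomes: 8! = 40320.
Probability = 14833/40320 = 2119/5760.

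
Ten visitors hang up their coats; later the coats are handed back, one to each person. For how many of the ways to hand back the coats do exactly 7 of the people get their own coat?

Choose which 7 of the 10 are fixed: C(10,7) = 120.
The other 3 form a derangement: !3 = 2.
Total: 120 × 2 = 240.

240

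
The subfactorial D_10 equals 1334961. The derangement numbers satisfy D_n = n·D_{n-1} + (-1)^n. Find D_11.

D_11 = 11·1334961 - 1 = 14684570.

14684570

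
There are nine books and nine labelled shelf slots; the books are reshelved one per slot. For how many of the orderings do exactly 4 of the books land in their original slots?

5544

Pick the 4 fixed positions: C(9,4) = 126 ways.
The other 5 form a derangement: !5 = 44.
Total: 126 × 44 = 5544.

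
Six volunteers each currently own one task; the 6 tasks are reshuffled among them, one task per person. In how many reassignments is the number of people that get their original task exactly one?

264

Choose which one of the 6 is fixed: C(6,1) = 6.
The other 5 form a derangement: !5 = 44.
Total: 6 × 44 = 264.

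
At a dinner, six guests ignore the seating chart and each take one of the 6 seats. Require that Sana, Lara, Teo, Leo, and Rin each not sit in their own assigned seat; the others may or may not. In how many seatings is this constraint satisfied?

Inclusion-exclusion on the 5 forbidden self-matches:
Σ_{j=0}^{5} (-1)^j C(5,j)(6-j)!
= C(5,0)·6! - C(5,1)·5! + C(5,2)·4! - C(5,3)·3! + C(5,4)·2! - C(5,5)·1!
= 720 - 600 + 240 - 60 + 10 - 1
= 309

309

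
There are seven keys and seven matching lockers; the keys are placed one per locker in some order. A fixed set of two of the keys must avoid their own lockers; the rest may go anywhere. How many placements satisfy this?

3720

Let A_j be the event that the j-th constrained one is fixed. By inclusion-exclusion over the 2 events:
Σ_{j=0}^{2} (-1)^j C(2,j)(7-j)!
= C(2,0)·7! - C(2,1)·6! + C(2,2)·5!
= 5040 - 1440 + 120
= 3720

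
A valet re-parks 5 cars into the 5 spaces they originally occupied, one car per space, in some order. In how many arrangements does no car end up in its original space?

44

Recurrence: !5 = 4·(!4 + !3).
!5 = 4·(9 + 2) = 4·11 = 44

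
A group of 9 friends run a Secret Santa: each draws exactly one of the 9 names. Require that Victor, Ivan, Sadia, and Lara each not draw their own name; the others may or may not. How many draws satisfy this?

Let A_j be the event that the j-th constrained one is fixed. By inclusion-exclusion over the 4 events:
Σ_{j=0}^{4} (-1)^j C(4,j)(9-j)!
= C(4,0)·9! - C(4,1)·8! + C(4,2)·7! - C(4,3)·6! + C(4,4)·5!
= 362880 - 161280 + 30240 - 2880 + 120
= 229080

229080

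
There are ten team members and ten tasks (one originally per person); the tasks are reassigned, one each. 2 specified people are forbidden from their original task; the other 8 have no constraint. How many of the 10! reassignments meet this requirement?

Inclusion-exclusion on the 2 forbidden self-matches:
Σ_{j=0}^{2} (-1)^j C(2,j)(10-j)!
= C(2,0)·10! - C(2,1)·9! + C(2,2)·8!
= 3628800 - 725760 + 40320
= 2943360

2943360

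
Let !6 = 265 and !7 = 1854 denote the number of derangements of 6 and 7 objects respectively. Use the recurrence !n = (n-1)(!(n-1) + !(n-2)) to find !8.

14833

!8 = (8-1)·(!7 + !6) = 7·(1854 + 265) = 7·2119 = 14833.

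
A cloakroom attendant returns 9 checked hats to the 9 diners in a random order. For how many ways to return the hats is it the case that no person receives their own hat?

!9 = 9! · Σ_{k=0}^{9} (-1)^k/k!
= 9! - 9!/1! + 9!/2! - 9!/3! + 9!/4! - 9!/5! + 9!/6! - 9!/7! + 9!/8! - 9!/9!
= 362880 - 362880 + 181440 - 60480 + 15120 - 3024 + 504 - 72 + 9 - 1
= 133496

133496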